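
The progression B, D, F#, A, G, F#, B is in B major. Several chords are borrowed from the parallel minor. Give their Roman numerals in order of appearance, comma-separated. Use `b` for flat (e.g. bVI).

bIII, bVII, bVI

The diatonic triads in B major are B, C#m, D#m, E, F#, G#m, A#dim. B and F# both belong to that set. D (D–F#–A) doesn't fit — on degree 3 B major would have D#m (iii). D is the degree-3 chord of B minor, so it is the borrowed bIII. But A (A–C#–E) is foreign: the diatonic vii° on degree 7 is A#dim, whereas A comes from B minor. It is labeled bVII. But G (G–B–D) is foreign: the diatonic vi on degree 6 is G#m, whereas G comes from B minor. It is labeled bVI.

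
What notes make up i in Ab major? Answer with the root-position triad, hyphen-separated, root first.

Ab-Cb-Eb

i is built on scale degree 1, which is Ab in both Ab major and its parallel. Stacking thirds in Ab minor on Ab gives Ab–Cb–Eb.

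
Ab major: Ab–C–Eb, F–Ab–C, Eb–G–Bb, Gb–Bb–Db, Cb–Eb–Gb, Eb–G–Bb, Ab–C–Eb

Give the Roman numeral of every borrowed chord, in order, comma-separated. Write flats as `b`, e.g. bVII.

bVII, bIII

The diatonic triads in Ab major are Ab, Bbm, Cm, Db, Eb, Fm, Gdim. Of the given chords, Ab–C–Eb = Ab, F–Ab–C = Fm and Eb–G–Bb = Eb are diatonic. Gb–Bb–Db doesn't fit — on degree 7 Ab major would have Gdim (vii°). Gb is the degree-7 chord of Ab minor, so it is the borrowed bVII. Cb–Eb–Gb is not: scale degree 3 in Ab major carries Cm (iii). In Ab minor the chord on that degree is Cb, so here it functions as bIII, borrowed from the parallel minor.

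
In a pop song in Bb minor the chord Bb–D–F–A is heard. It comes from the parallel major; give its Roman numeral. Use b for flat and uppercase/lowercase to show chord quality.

The root Bb is the diatonic 1st degree of Bb minor; the borrowing shows in the chord quality. Bb–D–F–A is a major-seventh chord — the form found in Bb major, not the diatonic i (Bbm). Borrowed into Bb minor it is written Imaj7.

Imaj7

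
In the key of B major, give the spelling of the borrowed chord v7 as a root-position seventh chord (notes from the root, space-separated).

F# A C# E

The root, F#, is scale degree 5 — the same note in B major and B minor; only the chord quality changes. Building the minor-seventh chord from the parallel minor on F#: F#–A–C#–E.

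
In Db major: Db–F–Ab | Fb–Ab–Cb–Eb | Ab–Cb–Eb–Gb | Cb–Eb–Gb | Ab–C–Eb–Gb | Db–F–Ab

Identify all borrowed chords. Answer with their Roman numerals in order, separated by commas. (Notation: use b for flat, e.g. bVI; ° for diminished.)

Db major has the diatonic set Db, Ebm, Fm, Gb, Ab, Bbm, Cdim. Of the given chords, Db–F–Ab = Db and Ab–C–Eb–Gb = Ab7 are diatonic. Fb–Ab–Cb–Eb doesn't fit — on degree 3 Db major would have Fm (iii). Fbmaj7 is the degree-3 chord of Db minor, so it is the borrowed bIIImaj7. Ab–Cb–Eb–Gb is not: scale degree 5 in Db major carries Ab (V). In Db minor the chord on that degree is Abm7, so here it functions as v7, borrowed from the parallel minor. Cb–Eb–Gb is not: scale degree 7 in Db major carries Cdim (vii°). In Db minor the chord on that degree is Cb, so here it functions as bVII, borrowed from the parallel minor.

bIIImaj7, v7, bVII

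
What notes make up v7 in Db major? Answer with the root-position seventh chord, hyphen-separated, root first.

v7 is built on scale degree 5, which is Ab in both Db major and its parallel. In Db minor the chord on Ab is Ab–Cb–Eb–Gb.

Ab-Cb-Eb-Gb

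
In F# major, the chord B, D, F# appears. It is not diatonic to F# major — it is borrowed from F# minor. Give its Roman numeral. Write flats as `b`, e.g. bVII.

B is scale degree 4 in F# major. B–D–F# is a minor chord — the form found in F# minor, not the diatonic IV (B). Borrowed into F# major it is written iv.

iv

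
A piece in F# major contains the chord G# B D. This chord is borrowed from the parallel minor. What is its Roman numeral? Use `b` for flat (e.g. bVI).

ii°

The root G# is the diatonic 2nd degree of F# major; the borrowing shows in the chord quality. G#–B–D is a diminished chord — the form found in F# minor, not the diatonic ii (G#m). Borrowed into F# major it is written ii°.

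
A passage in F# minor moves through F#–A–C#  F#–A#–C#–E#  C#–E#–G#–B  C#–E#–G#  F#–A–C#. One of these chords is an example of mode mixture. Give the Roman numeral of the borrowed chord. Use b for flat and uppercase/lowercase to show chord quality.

In F# minor (with V from harmonic minor) the diatonic chords are F#m, G#dim, A, Bm, C#, D, E. F#–A–C# = F#m, C#–E#–G#–B = C#7 and C#–E#–G# = C# are all diatonic. But F#–A#–C#–E# is foreign: the diatonic i on degree 1 is F#m, whereas F#maj7 comes from F# major. It is labeled Imaj7.

Imaj7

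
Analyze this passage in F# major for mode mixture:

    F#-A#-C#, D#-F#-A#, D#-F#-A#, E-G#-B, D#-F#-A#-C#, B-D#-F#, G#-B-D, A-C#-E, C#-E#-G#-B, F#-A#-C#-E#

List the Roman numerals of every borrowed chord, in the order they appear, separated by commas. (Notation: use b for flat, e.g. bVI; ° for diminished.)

The diatonic triads in F# major are F#, G#m, A#m, B, C#, D#m, E#dim. Of the given chords, F#–A#–C# = F#, D#–F#–A# = D#m, D#–F#–A#–C# = D#m7, B–D#–F# = B, C#–E#–G#–B = C#7 and F#–A#–C#–E# = F#maj7 are diatonic. But E–G#–B is foreign: the diatonic vii° on degree 7 is E#dim, whereas E comes from F# minor. It is labeled bVII. But G#–B–D is foreign: the diatonic ii on degree 2 is G#m, whereas G#dim comes from F# minor. It is labeled ii°. But A–C#–E is foreign: the diatonic iii on degree 3 is A#m, whereas A comes from F# minor. It is labeled bIII.

bVII, ii°, bIII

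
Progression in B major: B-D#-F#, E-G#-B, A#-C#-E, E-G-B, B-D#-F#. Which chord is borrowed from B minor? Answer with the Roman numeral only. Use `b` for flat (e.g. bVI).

iv

In B major the diatonic chords are B, C#m, D#m, E, F#, G#m, A#dim. Of the given chords, B–D#–F# = B, E–G#–B = E and A#–C#–E = A#dim are diatonic. But E–G–B is foreign: the diatonic IV on degree 4 is E, whereas Em comes from B minor. It is labeled iv.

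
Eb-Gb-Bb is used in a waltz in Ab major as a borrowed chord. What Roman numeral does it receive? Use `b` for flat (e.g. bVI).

v

Eb is scale degree 5 in Ab major. The diatonic chord on degree 5 would be Eb (V), but Eb–Gb–Bb is the minor chord from Ab minor. As a borrowed chord it is labeled v.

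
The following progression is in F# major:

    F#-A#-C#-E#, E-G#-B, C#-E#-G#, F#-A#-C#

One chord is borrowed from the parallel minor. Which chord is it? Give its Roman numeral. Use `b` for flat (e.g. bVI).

bVII

The diatonic triads in F# major are F#, G#m, A#m, B, C#, D#m, E#dim. F#–A#–C#–E# = F#maj7, C#–E#–G# = C# and F#–A#–C# = F# are all diatonic. E–G#–B is not: scale degree 7 in F# major carries E#dim (vii°). In F# minor the chord on that degree is E, so here it functions as bVII, borrowed from the parallel minor.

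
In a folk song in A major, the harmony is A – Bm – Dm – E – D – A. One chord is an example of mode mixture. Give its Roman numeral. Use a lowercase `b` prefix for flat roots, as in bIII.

A major has the diatonic set A, Bm, C#m, D, E, F#m, G#dim. A, Bm, E and D all belong to that set. Dm (D–F–A) is not: scale degree 4 in A major carries D (IV). In A minor the chord on that degree is Dm, so here it functions as iv, borrowed from the parallel minor.

iv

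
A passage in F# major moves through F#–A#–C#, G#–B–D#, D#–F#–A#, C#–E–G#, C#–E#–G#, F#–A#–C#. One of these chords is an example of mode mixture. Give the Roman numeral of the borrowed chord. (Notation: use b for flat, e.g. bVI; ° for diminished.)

F# major has the diatonic set F#, G#m, A#m, B, C#, D#m, E#dim. Of the given chords, F#–A#–C# = F#, G#–B–D# = G#m, D#–F#–A# = D#m and C#–E#–G# = C# are diatonic. C#–E–G# is not: scale degree 5 in F# major carries C# (V). In F# minor the chord on that degree is C#m, so here it functions as v, borrowed from the parallel minor.

v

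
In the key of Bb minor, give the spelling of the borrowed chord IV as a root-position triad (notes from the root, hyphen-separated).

Eb-G-Bb

IV is built on scale degree 4, which is Eb in both Bb minor and its parallel. Stacking thirds in Bb major on Eb gives Eb–G–Bb.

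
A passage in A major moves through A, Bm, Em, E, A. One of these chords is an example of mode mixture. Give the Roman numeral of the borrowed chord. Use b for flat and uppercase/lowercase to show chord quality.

v

The diatonic triads in A major are A, Bm, C#m, D, E, F#m, G#dim. A, Bm and E all belong to that set. But Em (E–G–B) is foreign: the diatonic V on degree 5 is E, whereas Em comes from A minor. It is labeled v.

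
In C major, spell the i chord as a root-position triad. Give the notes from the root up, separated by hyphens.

C-Eb-G

i is built on scale degree 1, which is C in both C major and its parallel. Building the minor chord from the parallel minor on C: C–Eb–G.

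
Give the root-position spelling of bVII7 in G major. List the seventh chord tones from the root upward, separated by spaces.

F A C Eb

The root of bVII7 is the lowered 7th degree: F# becomes F. In G minor the chord on F is F–A–C–Eb.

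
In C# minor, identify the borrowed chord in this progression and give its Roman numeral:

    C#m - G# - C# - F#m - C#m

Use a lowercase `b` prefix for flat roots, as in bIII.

C# minor has the diatonic set C#m, D#dim, E, F#m, G#, A, B (with V from harmonic minor). C#m, G# and F#m are all diatonic. C# (C#–E#–G#) doesn't fit — on degree 1 C# minor would have C#m (i). C# is the degree-1 chord of C# major, so it is the borrowed I.

I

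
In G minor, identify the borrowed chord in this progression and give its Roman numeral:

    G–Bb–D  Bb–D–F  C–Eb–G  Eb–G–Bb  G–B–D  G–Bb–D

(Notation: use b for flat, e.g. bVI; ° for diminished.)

The diatonic triads in G minor (with V from harmonic minor) are Gm, Adim, Bb, Cm, D, Eb, F. G–Bb–D = Gm, Bb–D–F = Bb, C–Eb–G = Cm and Eb–G–Bb = Eb are all diatonic. But G–B–D is foreign: the diatonic i on degree 1 is Gm, whereas G comes from G major. It is labeled I.

I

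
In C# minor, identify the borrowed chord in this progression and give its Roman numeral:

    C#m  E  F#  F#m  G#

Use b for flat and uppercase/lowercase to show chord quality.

In C# minor (with V from harmonic minor) the diatonic chords are C#m, D#dim, E, F#m, G#, A, B. C#m, E, F#m and G# are all diatonic. F# (F#–A#–C#) doesn't fit — on degree 4 C# minor would have F#m (iv). F# is the degree-4 chord of C# major, so it is the borrowed IV.

IV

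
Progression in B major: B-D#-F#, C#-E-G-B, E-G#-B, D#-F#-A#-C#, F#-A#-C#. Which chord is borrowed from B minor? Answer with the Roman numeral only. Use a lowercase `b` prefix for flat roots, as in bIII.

The diatonic triads in B major are B, C#m, D#m, E, F#, G#m, A#dim. Of the given chords, B–D#–F# = B, E–G#–B = E, D#–F#–A#–C# = D#m7 and F#–A#–C# = F# are diatonic. C#–E–G–B doesn't fit — on degree 2 B major would have C#m (ii). C#m7b5 is the degree-2 chord of B minor, so it is the borrowed iiø7.

iiø7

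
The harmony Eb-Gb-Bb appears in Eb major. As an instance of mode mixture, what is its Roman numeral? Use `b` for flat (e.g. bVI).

The root Eb is the diatonic 1st degree of Eb major; the borrowing shows in the chord quality. Eb–Gb–Bb is a minor chord — the form found in Eb minor, not the diatonic I (Eb). Borrowed into Eb major it is written i.

i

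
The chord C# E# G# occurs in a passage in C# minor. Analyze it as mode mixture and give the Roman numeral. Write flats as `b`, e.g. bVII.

The root C# is the diatonic 1st degree of C# minor; the borrowing shows in the chord quality. The diatonic chord on degree 1 would be C#m (i), but C#–E#–G# is the major chord from C# major. As a borrowed chord it is labeled I.

I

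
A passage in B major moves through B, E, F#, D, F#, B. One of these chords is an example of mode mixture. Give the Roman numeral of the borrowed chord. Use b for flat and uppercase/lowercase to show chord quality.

In B major the diatonic chords are B, C#m, D#m, E, F#, G#m, A#dim. B, E and F# are all diatonic. D (D–F#–A) doesn't fit — on degree 3 B major would have D#m (iii). D is the degree-3 chord of B minor, so it is the borrowed bIII.

bIII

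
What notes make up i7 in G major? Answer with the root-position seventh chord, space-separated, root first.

i7 is built on scale degree 1, which is G in both G major and its parallel. Building the minor-seventh chord from the parallel minor on G: G–Bb–D–F.

G Bb D F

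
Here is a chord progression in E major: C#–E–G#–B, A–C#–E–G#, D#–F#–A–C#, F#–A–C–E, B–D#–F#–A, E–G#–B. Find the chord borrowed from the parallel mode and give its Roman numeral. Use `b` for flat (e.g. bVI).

The diatonic triads in E major are E, F#m, G#m, A, B, C#m, D#dim. Of the given chords, C#–E–G#–B = C#m7, A–C#–E–G# = Amaj7, D#–F#–A–C# = D#m7b5, B–D#–F#–A = B7 and E–G#–B = E are diatonic. F#–A–C–E is not: scale degree 2 in E major carries F#m (ii). In E minor the chord on that degree is F#m7b5, so here it functions as iiø7, borrowed from the parallel minor.

iiø7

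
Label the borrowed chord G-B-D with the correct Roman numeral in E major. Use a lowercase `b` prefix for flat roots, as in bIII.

bIII

In E major scale degree 3 is G#; G is its lowered form, from E minor. Diatonically E major has G#m (iii) on that degree; G–B–D is instead the major chord native to E minor, so it takes the label bIII.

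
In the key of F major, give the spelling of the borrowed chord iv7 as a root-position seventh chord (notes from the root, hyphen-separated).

Bb-Db-F-Ab

The root, Bb, is scale degree 4 — the same note in F major and F minor; only the chord quality changes. Stacking thirds in F minor on Bb gives Bb–Db–F–Ab.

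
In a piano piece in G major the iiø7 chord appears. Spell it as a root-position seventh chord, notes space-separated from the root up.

A C Eb G

iiø7 is built on scale degree 2, which is A in both G major and its parallel. Building the half-diminished-seventh chord from the parallel minor on A: A–C–Eb–G.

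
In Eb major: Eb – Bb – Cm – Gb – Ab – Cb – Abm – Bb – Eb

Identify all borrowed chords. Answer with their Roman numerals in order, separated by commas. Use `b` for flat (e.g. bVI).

bIII, bVI, iv

The diatonic triads in Eb major are Eb, Fm, Gm, Ab, Bb, Cm, Ddim. Eb, Bb, Cm and Ab are all diatonic. Gb (Gb–Bb–Db) doesn't fit — on degree 3 Eb major would have Gm (iii). Gb is the degree-3 chord of Eb minor, so it is the borrowed bIII. Cb (Cb–Eb–Gb) doesn't fit — on degree 6 Eb major would have Cm (vi). Cb is the degree-6 chord of Eb minor, so it is the borrowed bVI. Abm (Ab–Cb–Eb) is not: scale degree 4 in Eb major carries Ab (IV). In Eb minor the chord on that degree is Abm, so here it functions as iv, borrowed from the parallel minor.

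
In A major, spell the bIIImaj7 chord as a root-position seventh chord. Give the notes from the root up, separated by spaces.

Scale degree 3 in A major is C#. bIIImaj7 uses the lowered form, C, taken from A minor. Stacking thirds in A minor on C gives C–E–G–B.

C E G B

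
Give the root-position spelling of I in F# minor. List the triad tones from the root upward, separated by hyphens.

I is built on scale degree 1, which is F# in both F# minor and its parallel. Stacking thirds in F# major on F# gives F#–A#–C#.

F#-A#-C#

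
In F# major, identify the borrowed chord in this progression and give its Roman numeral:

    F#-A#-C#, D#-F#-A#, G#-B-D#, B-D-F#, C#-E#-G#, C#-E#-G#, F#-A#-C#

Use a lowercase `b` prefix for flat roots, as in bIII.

iv

F# major has the diatonic set F#, G#m, A#m, B, C#, D#m, E#dim. F#–A#–C# = F#, D#–F#–A# = D#m, G#–B–D# = G#m and C#–E#–G# = C# are all diatonic. But B–D–F# is foreign: the diatonic IV on degree 4 is B, whereas Bm comes from F# minor. It is labeled iv.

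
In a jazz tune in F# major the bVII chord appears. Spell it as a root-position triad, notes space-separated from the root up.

E G# B

bVII is built on the lowered scale degree 7. In F# major degree 7 is E#; lowered it becomes E. Building the major chord from the parallel minor on E: E–G#–B.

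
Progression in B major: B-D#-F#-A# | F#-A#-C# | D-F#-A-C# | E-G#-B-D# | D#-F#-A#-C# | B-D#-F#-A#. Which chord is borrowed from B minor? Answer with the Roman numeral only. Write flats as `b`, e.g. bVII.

In B major the diatonic chords are B, C#m, D#m, E, F#, G#m, A#dim. B–D#–F#–A# = Bmaj7, F#–A#–C# = F#, E–G#–B–D# = Emaj7 and D#–F#–A#–C# = D#m7 are all diatonic. But D–F#–A–C# is foreign: the diatonic iii on degree 3 is D#m, whereas Dmaj7 comes from B minor. It is labeled bIIImaj7.

bIIImaj7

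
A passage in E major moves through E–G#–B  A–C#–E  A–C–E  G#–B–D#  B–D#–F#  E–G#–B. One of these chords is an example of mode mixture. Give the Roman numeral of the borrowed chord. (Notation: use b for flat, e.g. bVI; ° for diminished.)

E major has the diatonic set E, F#m, G#m, A, B, C#m, D#dim. E–G#–B = E, A–C#–E = A, G#–B–D# = G#m and B–D#–F# = B are all diatonic. A–C–E doesn't fit — on degree 4 E major would have A (IV). Am is the degree-4 chord of E minor, so it is the borrowed iv.

iv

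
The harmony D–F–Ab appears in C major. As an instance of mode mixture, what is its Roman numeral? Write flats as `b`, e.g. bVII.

ii°

D is scale degree 2 in C major. Diatonically C major has Dm (ii) on that degree; D–F–Ab is instead the diminished chord native to C minor, so it takes the label ii°.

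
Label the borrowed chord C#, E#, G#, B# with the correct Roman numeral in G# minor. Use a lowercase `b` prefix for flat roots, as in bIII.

IVmaj7

C# is scale degree 4 in G# minor. C#–E#–G#–B# is a major-seventh chord — the form found in G# major, not the diatonic iv (C#m). Borrowed into G# minor it is written IVmaj7.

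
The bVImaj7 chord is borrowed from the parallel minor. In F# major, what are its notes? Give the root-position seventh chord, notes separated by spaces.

D F# A C#

The root of bVImaj7 is the lowered 6th degree: D# becomes D. Stacking thirds in F# minor on D gives D–F#–A–C#.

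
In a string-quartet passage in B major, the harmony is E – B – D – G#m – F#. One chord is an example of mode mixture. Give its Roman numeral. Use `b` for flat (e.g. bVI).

In B major the diatonic chords are B, C#m, D#m, E, F#, G#m, A#dim. Of the given chords, E, B, G#m and F# are diatonic. D (D–F#–A) doesn't fit — on degree 3 B major would have D#m (iii). D is the degree-3 chord of B minor, so it is the borrowed bIII.

bIII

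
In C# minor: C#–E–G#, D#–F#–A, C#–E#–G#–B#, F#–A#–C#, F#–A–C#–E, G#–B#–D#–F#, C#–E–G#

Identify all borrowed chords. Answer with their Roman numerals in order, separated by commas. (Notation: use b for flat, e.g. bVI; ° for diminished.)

Imaj7, IV

C# minor has the diatonic set C#m, D#dim, E, F#m, G#, A, B (with V from harmonic minor). C#–E–G# = C#m, D#–F#–A = D#dim, F#–A–C#–E = F#m7 and G#–B#–D#–F# = G#7 all belong to that set. C#–E#–G#–B# is not: scale degree 1 in C# minor carries C#m (i). In C# major the chord on that degree is C#maj7, so here it functions as Imaj7, borrowed from the parallel major. But F#–A#–C# is foreign: the diatonic iv on degree 4 is F#m, whereas F# comes from C# major. It is labeled IV.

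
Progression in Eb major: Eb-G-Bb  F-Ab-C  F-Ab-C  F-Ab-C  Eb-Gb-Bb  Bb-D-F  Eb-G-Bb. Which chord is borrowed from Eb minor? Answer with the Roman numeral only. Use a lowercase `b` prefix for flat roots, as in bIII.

In Eb major the diatonic chords are Eb, Fm, Gm, Ab, Bb, Cm, Ddim. Of the given chords, Eb–G–Bb = Eb, F–Ab–C = Fm and Bb–D–F = Bb are diatonic. Eb–Gb–Bb is not: scale degree 1 in Eb major carries Eb (I). In Eb minor the chord on that degree is Ebm, so here it functions as i, borrowed from the parallel minor.

i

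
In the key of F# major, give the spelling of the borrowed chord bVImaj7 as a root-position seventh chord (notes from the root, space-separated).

D F# A C#

bVImaj7 is built on the lowered scale degree 6. In F# major degree 6 is D#; lowered it becomes D. Building the major-seventh chord from the parallel minor on D: D–F#–A–C#.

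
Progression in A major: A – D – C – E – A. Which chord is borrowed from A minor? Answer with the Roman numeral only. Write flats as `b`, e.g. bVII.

In A major the diatonic chords are A, Bm, C#m, D, E, F#m, G#dim. Of the given chords, A, D and E are diatonic. But C (C–E–G) is foreign: the diatonic iii on degree 3 is C#m, whereas C comes from A minor. It is labeled bIII.

bIII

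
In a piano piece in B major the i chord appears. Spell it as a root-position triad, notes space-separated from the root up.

The root, B, is scale degree 1 — the same note in B major and B minor; only the chord quality changes. In B minor the chord on B is B–D–F#.

B D F#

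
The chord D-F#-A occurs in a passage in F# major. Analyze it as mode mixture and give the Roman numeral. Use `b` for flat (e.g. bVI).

D is the lowered form of scale degree 6 in F# major (the diatonic degree 6 is D#). Diatonically F# major has D#m (vi) on that degree; D–F#–A is instead the major chord native to F# minor, so it takes the label bVI.

bVI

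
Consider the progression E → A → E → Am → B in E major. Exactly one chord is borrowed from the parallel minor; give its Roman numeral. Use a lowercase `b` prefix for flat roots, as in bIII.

iv

E major has the diatonic set E, F#m, G#m, A, B, C#m, D#dim. E, A and B all belong to that set. But Am (A–C–E) is foreign: the diatonic IV on degree 4 is A, whereas Am comes from E minor. It is labeled iv.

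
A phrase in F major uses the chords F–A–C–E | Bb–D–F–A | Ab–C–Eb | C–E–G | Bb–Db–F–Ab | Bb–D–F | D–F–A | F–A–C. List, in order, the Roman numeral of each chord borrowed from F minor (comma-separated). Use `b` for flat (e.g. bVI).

bIII, iv7

The diatonic triads in F major are F, Gm, Am, Bb, C, Dm, Edim. F–A–C–E = Fmaj7, Bb–D–F–A = Bbmaj7, C–E–G = C, Bb–D–F = Bb, D–F–A = Dm and F–A–C = F are all diatonic. But Ab–C–Eb is foreign: the diatonic iii on degree 3 is Am, whereas Ab comes from F minor. It is labeled bIII. Bb–Db–F–Ab is not: scale degree 4 in F major carries Bb (IV). In F minor the chord on that degree is Bbm7, so here it functions as iv7, borrowed from the parallel minor.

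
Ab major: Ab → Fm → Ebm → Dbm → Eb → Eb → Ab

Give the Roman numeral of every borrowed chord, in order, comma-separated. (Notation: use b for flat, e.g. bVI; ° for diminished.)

v, iv

In Ab major the diatonic chords are Ab, Bbm, Cm, Db, Eb, Fm, Gdim. Ab, Fm and Eb are all diatonic. Ebm (Eb–Gb–Bb) is not: scale degree 5 in Ab major carries Eb (V). In Ab minor the chord on that degree is Ebm, so here it functions as v, borrowed from the parallel minor. Dbm (Db–Fb–Ab) doesn't fit — on degree 4 Ab major would have Db (IV). Dbm is the degree-4 chord of Ab minor, so it is the borrowed iv.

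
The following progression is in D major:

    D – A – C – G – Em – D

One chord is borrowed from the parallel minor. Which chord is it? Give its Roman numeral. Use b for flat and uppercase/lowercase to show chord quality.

bVII

D major has the diatonic set D, Em, F#m, G, A, Bm, C#dim. D, A, G and Em are all diatonic. C (C–E–G) is not: scale degree 7 in D major carries C#dim (vii°). In D minor the chord on that degree is C, so here it functions as bVII, borrowed from the parallel minor.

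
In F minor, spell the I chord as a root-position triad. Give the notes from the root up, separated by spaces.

F A C

The root, F, is scale degree 1 — the same note in F minor and F major; only the chord quality changes. In F major the chord on F is F–A–C.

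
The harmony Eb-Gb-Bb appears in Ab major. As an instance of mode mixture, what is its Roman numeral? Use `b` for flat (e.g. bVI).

The root Eb is the diatonic 5th degree of Ab major; the borrowing shows in the chord quality. Diatonically Ab major has Eb (V) on that degree; Eb–Gb–Bb is instead the minor chord native to Ab minor, so it takes the label v.

v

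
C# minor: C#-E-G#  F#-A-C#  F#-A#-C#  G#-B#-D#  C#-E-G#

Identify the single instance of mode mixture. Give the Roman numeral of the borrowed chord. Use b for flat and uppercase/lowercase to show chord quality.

IV

In C# minor (with V from harmonic minor) the diatonic chords are C#m, D#dim, E, F#m, G#, A, B. C#–E–G# = C#m, F#–A–C# = F#m and G#–B#–D# = G# are all diatonic. F#–A#–C# is not: scale degree 4 in C# minor carries F#m (iv). In C# major the chord on that degree is F#, so here it functions as IV, borrowed from the parallel major.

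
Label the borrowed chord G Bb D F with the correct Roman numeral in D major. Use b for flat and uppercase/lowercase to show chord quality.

iv7

The root G is the diatonic 4th degree of D major; the borrowing shows in the chord quality. Diatonically D major has G (IV) on that degree; G–Bb–D–F is instead the minor-seventh chord native to D minor, so it takes the label iv7.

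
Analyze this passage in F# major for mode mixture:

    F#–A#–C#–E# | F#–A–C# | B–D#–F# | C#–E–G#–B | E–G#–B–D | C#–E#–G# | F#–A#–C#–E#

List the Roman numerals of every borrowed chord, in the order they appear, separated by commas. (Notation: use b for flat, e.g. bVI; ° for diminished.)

The diatonic triads in F# major are F#, G#m, A#m, B, C#, D#m, E#dim. F#–A#–C#–E# = F#maj7, B–D#–F# = B and C#–E#–G# = C# are all diatonic. F#–A–C# is not: scale degree 1 in F# major carries F# (I). In F# minor the chord on that degree is F#m, so here it functions as i, borrowed from the parallel minor. C#–E–G#–B is not: scale degree 5 in F# major carries C# (V). In F# minor the chord on that degree is C#m7, so here it functions as v7, borrowed from the parallel minor. But E–G#–B–D is foreign: the diatonic vii° on degree 7 is E#dim, whereas E7 comes from F# minor. It is labeled bVII7.

i, v7, bVII7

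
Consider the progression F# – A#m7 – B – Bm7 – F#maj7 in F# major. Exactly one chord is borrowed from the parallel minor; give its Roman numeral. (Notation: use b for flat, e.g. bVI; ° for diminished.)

The diatonic triads in F# major are F#, G#m, A#m, B, C#, D#m, E#dim. F#, A#m7, B and F#maj7 are all diatonic. But Bm7 (B–D–F#–A) is foreign: the diatonic IV on degree 4 is B, whereas Bm7 comes from F# minor. It is labeled iv7.

iv7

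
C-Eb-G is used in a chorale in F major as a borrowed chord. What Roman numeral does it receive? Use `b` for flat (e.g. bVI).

v

C is scale degree 5 in F major. Diatonically F major has C (V) on that degree; C–Eb–G is instead the minor chord native to F minor, so it takes the label v.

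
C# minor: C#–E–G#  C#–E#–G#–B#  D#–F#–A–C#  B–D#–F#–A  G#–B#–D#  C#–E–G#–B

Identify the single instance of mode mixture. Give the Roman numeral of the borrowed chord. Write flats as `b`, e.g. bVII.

Imaj7

In C# minor (with V from harmonic minor) the diatonic chords are C#m, D#dim, E, F#m, G#, A, B. Of the given chords, C#–E–G# = C#m, D#–F#–A–C# = D#m7b5, B–D#–F#–A = B7, G#–B#–D# = G# and C#–E–G#–B = C#m7 are diatonic. But C#–E#–G#–B# is foreign: the diatonic i on degree 1 is C#m, whereas C#maj7 comes from C# major. It is labeled Imaj7.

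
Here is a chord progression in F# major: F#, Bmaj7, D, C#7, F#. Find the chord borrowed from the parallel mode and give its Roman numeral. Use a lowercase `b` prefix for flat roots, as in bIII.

bVI

F# major has the diatonic set F#, G#m, A#m, B, C#, D#m, E#dim. F#, Bmaj7 and C#7 are all diatonic. But D (D–F#–A) is foreign: the diatonic vi on degree 6 is D#m, whereas D comes from F# minor. It is labeled bVI.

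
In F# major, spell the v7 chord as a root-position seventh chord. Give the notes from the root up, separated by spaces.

C# E G# B

The root, C#, is scale degree 5 — the same note in F# major and F# minor; only the chord quality changes. Building the minor-seventh chord from the parallel minor on C#: C#–E–G#–B.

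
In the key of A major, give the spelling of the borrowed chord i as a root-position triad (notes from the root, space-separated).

A C E

i is built on scale degree 1, which is A in both A major and its parallel. Stacking thirds in A minor on A gives A–C–E.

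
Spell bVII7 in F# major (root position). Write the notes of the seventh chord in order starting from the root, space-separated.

The root of bVII7 is the lowered 7th degree: E# becomes E. Building the dominant-seventh chord from the parallel minor on E: E–G#–B–D.

E G# B D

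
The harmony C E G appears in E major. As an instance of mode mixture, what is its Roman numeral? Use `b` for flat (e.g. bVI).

bVI

The root C is the lowered 6th scale degree — diatonically E major has C# there. Diatonically E major has C#m (vi) on that degree; C–E–G is instead the major chord native to E minor, so it takes the label bVI.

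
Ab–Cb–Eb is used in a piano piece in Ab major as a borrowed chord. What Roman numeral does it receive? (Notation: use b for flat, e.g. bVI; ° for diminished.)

i

The root Ab is the diatonic 1st degree of Ab major; the borrowing shows in the chord quality. The diatonic chord on degree 1 would be Ab (I), but Ab–Cb–Eb is the minor chord from Ab minor. As a borrowed chord it is labeled i.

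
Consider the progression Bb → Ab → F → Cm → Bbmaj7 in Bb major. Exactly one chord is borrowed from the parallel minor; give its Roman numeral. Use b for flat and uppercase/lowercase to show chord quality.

bVII

Bb major has the diatonic set Bb, Cm, Dm, Eb, F, Gm, Adim. Of the given chords, Bb, F, Cm and Bbmaj7 are diatonic. But Ab (Ab–C–Eb) is foreign: the diatonic vii° on degree 7 is Adim, whereas Ab comes from Bb minor. It is labeled bVII.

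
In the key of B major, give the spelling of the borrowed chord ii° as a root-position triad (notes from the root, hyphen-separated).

C#-E-G

The root, C#, is scale degree 2 — the same note in B major and B minor; only the chord quality changes. In B minor the chord on C# is C#–E–G.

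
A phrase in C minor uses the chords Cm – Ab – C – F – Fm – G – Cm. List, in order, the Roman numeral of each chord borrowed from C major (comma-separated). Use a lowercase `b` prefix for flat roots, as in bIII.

C minor has the diatonic set Cm, Ddim, Eb, Fm, G, Ab, Bb (with V from harmonic minor). Cm, Ab, Fm and G are all diatonic. But C (C–E–G) is foreign: the diatonic i on degree 1 is Cm, whereas C comes from C major. It is labeled I. F (F–A–C) is not: scale degree 4 in C minor carries Fm (iv). In C major the chord on that degree is F, so here it functions as IV, borrowed from the parallel major.

I, IV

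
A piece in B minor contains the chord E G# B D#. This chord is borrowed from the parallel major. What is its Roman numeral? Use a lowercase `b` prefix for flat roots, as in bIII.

E is scale degree 4 in B minor. E–G#–B–D# is a major-seventh chord — the form found in B major, not the diatonic iv (Em). Borrowed into B minor it is written IVmaj7.

IVmaj7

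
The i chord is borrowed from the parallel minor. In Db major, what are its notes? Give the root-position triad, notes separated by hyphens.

Db-Fb-Ab

i is built on scale degree 1, which is Db in both Db major and its parallel. In Db minor the chord on Db is Db–Fb–Ab.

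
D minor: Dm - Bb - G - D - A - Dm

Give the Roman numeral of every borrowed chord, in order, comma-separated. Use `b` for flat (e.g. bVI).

IV, I

In D minor (with V from harmonic minor) the diatonic chords are Dm, Edim, F, Gm, A, Bb, C. Dm, Bb and A all belong to that set. G (G–B–D) doesn't fit — on degree 4 D minor would have Gm (iv). G is the degree-4 chord of D major, so it is the borrowed IV. D (D–F#–A) doesn't fit — on degree 1 D minor would have Dm (i). D is the degree-1 chord of D major, so it is the borrowed I.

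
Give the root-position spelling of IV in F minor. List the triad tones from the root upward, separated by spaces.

Bb D F

IV is built on scale degree 4, which is Bb in both F minor and its parallel. Building the major chord from the parallel major on Bb: Bb–D–F.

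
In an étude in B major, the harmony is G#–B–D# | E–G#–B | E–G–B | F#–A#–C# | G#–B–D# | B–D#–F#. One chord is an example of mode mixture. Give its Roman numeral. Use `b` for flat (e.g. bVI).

iv

In B major the diatonic chords are B, C#m, D#m, E, F#, G#m, A#dim. G#–B–D# = G#m, E–G#–B = E, F#–A#–C# = F# and B–D#–F# = B all belong to that set. E–G–B doesn't fit — on degree 4 B major would have E (IV). Em is the degree-4 chord of B minor, so it is the borrowed iv.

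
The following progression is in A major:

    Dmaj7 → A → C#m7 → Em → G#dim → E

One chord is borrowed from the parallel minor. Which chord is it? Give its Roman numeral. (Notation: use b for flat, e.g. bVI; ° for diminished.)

The diatonic triads in A major are A, Bm, C#m, D, E, F#m, G#dim. Dmaj7, A, C#m7, G#dim and E all belong to that set. But Em (E–G–B) is foreign: the diatonic V on degree 5 is E, whereas Em comes from A minor. It is labeled v.

v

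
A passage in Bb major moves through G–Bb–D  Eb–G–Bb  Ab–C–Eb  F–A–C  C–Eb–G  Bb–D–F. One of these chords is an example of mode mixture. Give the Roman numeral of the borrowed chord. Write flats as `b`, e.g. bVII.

bVII

Bb major has the diatonic set Bb, Cm, Dm, Eb, F, Gm, Adim. G–Bb–D = Gm, Eb–G–Bb = Eb, F–A–C = F, C–Eb–G = Cm and Bb–D–F = Bb are all diatonic. But Ab–C–Eb is foreign: the diatonic vii° on degree 7 is Adim, whereas Ab comes from Bb minor. It is labeled bVII.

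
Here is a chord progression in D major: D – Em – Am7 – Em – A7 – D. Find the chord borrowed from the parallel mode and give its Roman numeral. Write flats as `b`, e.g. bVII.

v7

D major has the diatonic set D, Em, F#m, G, A, Bm, C#dim. Of the given chords, D, Em and A7 are diatonic. Am7 (A–C–E–G) is not: scale degree 5 in D major carries A (V). In D minor the chord on that degree is Am7, so here it functions as v7, borrowed from the parallel minor.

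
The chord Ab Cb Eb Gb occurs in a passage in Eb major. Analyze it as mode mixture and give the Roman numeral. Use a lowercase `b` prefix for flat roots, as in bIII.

Ab is scale degree 4 in Eb major. Ab–Cb–Eb–Gb is a minor-seventh chord — the form found in Eb minor, not the diatonic IV (Ab). Borrowed into Eb major it is written iv7.

iv7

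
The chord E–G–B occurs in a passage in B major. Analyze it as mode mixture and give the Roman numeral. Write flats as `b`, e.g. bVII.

iv

The root E is the diatonic 4th degree of B major; the borrowing shows in the chord quality. The diatonic chord on degree 4 would be E (IV), but E–G–B is the minor chord from B minor. As a borrowed chord it is labeled iv.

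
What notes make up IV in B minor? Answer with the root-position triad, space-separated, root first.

IV is built on scale degree 4, which is E in both B minor and its parallel. Stacking thirds in B major on E gives E–G#–B.

E G# B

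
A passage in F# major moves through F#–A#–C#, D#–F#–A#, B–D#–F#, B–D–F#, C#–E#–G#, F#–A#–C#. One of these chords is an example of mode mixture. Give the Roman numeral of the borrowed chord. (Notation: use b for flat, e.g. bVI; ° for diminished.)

iv

The diatonic triads in F# major are F#, G#m, A#m, B, C#, D#m, E#dim. Of the given chords, F#–A#–C# = F#, D#–F#–A# = D#m, B–D#–F# = B and C#–E#–G# = C# are diatonic. But B–D–F# is foreign: the diatonic IV on degree 4 is B, whereas Bm comes from F# minor. It is labeled iv.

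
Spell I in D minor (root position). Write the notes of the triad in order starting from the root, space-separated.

I is built on scale degree 1, which is D in both D minor and its parallel. Stacking thirds in D major on D gives D–F#–A.

D F# A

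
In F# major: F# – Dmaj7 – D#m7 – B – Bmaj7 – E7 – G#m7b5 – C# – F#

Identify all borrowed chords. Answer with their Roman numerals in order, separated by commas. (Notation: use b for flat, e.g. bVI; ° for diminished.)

In F# major the diatonic chords are F#, G#m, A#m, B, C#, D#m, E#dim. F#, D#m7, B, Bmaj7 and C# all belong to that set. Dmaj7 (D–F#–A–C#) doesn't fit — on degree 6 F# major would have D#m (vi). Dmaj7 is the degree-6 chord of F# minor, so it is the borrowed bVImaj7. But E7 (E–G#–B–D) is foreign: the diatonic vii° on degree 7 is E#dim, whereas E7 comes from F# minor. It is labeled bVII7. G#m7b5 (G#–B–D–F#) doesn't fit — on degree 2 F# major would have G#m (ii). G#m7b5 is the degree-2 chord of F# minor, so it is the borrowed iiø7.

bVImaj7, bVII7, iiø7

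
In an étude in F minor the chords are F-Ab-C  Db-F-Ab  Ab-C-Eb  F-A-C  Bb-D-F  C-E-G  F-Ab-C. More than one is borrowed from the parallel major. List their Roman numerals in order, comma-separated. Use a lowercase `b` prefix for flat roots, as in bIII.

The diatonic triads in F minor (with V from harmonic minor) are Fm, Gdim, Ab, Bbm, C, Db, Eb. F–Ab–C = Fm, Db–F–Ab = Db, Ab–C–Eb = Ab and C–E–G = C all belong to that set. F–A–C is not: scale degree 1 in F minor carries Fm (i). In F major the chord on that degree is F, so here it functions as I, borrowed from the parallel major. Bb–D–F doesn't fit — on degree 4 F minor would have Bbm (iv). Bb is the degree-4 chord of F major, so it is the borrowed IV.

I, IV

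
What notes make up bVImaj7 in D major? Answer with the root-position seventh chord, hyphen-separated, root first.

Bb-D-F-A

bVImaj7 is built on the lowered scale degree 6. In D major degree 6 is B; lowered it becomes Bb. Stacking thirds in D minor on Bb gives Bb–D–F–A.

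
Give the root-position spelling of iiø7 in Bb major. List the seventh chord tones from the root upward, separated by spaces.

iiø7 is built on scale degree 2, which is C in both Bb major and its parallel. Stacking thirds in Bb minor on C gives C–Eb–Gb–Bb.

C Eb Gb Bb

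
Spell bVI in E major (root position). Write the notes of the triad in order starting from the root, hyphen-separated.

C-E-G

Scale degree 6 in E major is C#. bVI uses the lowered form, C, taken from E minor. Building the major chord from the parallel minor on C: C–E–G.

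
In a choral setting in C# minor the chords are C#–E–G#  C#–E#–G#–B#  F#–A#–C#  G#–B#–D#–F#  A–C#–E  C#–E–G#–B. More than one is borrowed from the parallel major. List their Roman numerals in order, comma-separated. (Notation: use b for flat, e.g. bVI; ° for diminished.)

In C# minor (with V from harmonic minor) the diatonic chords are C#m, D#dim, E, F#m, G#, A, B. C#–E–G# = C#m, G#–B#–D#–F# = G#7, A–C#–E = A and C#–E–G#–B = C#m7 all belong to that set. C#–E#–G#–B# is not: scale degree 1 in C# minor carries C#m (i). In C# major the chord on that degree is C#maj7, so here it functions as Imaj7, borrowed from the parallel major. But F#–A#–C# is foreign: the diatonic iv on degree 4 is F#m, whereas F# comes from C# major. It is labeled IV.

Imaj7, IV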